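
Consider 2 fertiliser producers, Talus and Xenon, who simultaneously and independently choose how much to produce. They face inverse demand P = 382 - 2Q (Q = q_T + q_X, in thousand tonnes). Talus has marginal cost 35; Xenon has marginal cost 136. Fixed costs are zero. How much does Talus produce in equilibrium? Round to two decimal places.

Talus's profit: π_T = (382 - 2Q)q_T - (35q_T). Setting ∂π_T/∂q_T = 0: 347 - 4q_T - 2(q_X) = 0.
Xenon's profit: π_X = (382 - 2Q)q_X - (136q_X). Setting ∂π_X/∂q_X = 0: 246 - 4q_X - 2(q_T) = 0.
Best responses: q_T = (347 - 2q_X)/4, q_X = (246 - 2q_T)/4.
Solving the pair: q_T = 224/3, q_X = 145/6.

74.67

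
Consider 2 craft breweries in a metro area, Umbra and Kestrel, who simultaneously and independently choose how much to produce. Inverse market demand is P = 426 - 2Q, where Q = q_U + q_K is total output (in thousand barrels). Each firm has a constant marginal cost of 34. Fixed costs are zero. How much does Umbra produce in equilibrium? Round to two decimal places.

65.33

Each firm earns π_i = (426 - 2Q)q_i - 34q_i.
Setting ∂π_i/∂q_i = 0 with rivals' quantities fixed: 392 - 4q_i - 2q_j = 0.
By symmetry each firm produces the same amount; substituting q_j = q_i yields q_i = 392/6 = 196/3.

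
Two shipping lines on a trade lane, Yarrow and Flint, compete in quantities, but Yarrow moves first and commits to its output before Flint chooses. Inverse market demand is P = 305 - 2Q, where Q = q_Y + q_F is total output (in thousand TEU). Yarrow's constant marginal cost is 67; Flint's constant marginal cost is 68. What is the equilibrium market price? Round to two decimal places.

The follower Flint best-responds to any q_Y: π_F = (305 - 2Q)q_F - 68q_F.
Follower FOC: 237 - 2q_Y - 4q_F = 0, so q_F(q_Y) = (237 - 2q_Y)/4.
The leader anticipates this reaction. Substituting into P = 305 - 2Q gives P = 373/2 - q_Y, so π_Y = (373/2 - q_Y)q_Y - 67q_Y.
Leader FOC: 239/2 - 2q_Y = 0, so q_Y = 239/4.
Then q_F = (237 - 2·(239/4))/4 = 235/8.
Total output Q = 713/8, so price P = 305 - 2·(713/8) = 507/4.

126.75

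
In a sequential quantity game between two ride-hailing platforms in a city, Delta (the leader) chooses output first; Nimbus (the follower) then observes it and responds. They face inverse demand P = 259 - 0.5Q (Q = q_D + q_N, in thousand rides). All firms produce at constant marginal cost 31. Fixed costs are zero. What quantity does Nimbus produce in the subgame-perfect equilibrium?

The follower Nimbus best-responds to any q_D: π_N = (259 - 0.5Q)q_N - 31q_N.
Setting the follower's marginal profit to zero, 228 - (1/2)q_D - q_N = 0, i.e. q_N = (228 - (1/2)q_D).
Delta substitutes q_N(q_D) into its own profit: π_D = q_D(259 - (1/2)q_D - (228 - (1/2)q_D)/2) - 31q_D = (145 - (1/4)q_D)q_D - 31q_D.
Leader FOC: 114 - (1/2)q_D = 0, so q_D = 228.
Then q_N = (228 - (1/2)·228) = 114.

114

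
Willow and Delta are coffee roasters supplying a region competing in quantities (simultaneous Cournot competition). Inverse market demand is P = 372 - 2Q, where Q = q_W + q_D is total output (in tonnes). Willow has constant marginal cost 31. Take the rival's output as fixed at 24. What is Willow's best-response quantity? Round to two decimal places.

73.25

With the rival's output fixed at 24, Willow's profit is π_W = (372 - 2·24 - 2q_W)q_W - (31q_W) = (324 - 2q_W)q_W - (31q_W).
∂π_W/∂q_W = 293 - 4q_W = 0, so q_W = 293/4.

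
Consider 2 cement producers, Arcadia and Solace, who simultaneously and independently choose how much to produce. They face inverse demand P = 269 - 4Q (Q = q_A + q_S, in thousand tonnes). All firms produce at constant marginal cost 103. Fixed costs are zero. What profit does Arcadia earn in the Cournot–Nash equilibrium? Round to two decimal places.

A representative firm's profit is π_i = q_i(269 - 4Q) - 103q_i.
First-order condition (treating rivals' output as given): 166 - 8q_i - 4q_j = 0.
With identical firms every q_j equals q_i, so q_j = q_i and 166 = 12q_i, giving q_i = 83/6.
Price P = 269 - 4·(83/3) = 475/3.
Arcadia's profit: (475/3 - 103)·(83/6) = 765.4444.

765.44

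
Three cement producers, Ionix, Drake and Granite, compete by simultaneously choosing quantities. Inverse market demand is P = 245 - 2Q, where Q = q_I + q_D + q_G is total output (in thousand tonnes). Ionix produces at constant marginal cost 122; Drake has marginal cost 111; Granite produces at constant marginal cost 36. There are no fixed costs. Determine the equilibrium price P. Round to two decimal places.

128.50

Ionix's profit: π_I = (245 - 2Q)q_I - (122q_I). Setting ∂π_I/∂q_I = 0: 123 - 4q_I - 2(q_D + q_G) = 0.
Drake's profit: π_D = (245 - 2Q)q_D - (111q_D). Setting ∂π_D/∂q_D = 0: 134 - 4q_D - 2(q_I + q_G) = 0.
Granite's profit: π_G = (245 - 2Q)q_G - (36q_G). Setting ∂π_G/∂q_G = 0: 209 - 4q_G - 2(q_I + q_D) = 0.
Summing all 3 equations gives 466 − 8Q = 0, hence Q = 233/4.
Back-substituting: q_I = (123 − 233/2)/2 = 13/4, q_D = (134 − 233/2)/2 = 35/4, q_G = (209 − 233/2)/2 = 185/4.
Total output Q = 233/4, so price P = 245 - 2·(233/4) = 257/2.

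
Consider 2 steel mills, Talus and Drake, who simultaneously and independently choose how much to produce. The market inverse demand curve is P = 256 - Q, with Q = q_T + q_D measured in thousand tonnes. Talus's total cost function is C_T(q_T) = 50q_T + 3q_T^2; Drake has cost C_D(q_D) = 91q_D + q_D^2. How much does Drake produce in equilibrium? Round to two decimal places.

Talus's profit: π_T = (256 - Q)q_T - (50q_T + 3q_T²). Setting ∂π_T/∂q_T = 0: 206 - 8q_T - (q_D) = 0.
Drake's profit: π_D = (256 - Q)q_D - (91q_D + q_D²). Setting ∂π_D/∂q_D = 0: 165 - 4q_D - (q_T) = 0.
So q_T = (206 - q_D)/8 and q_D = (165 - q_T)/4.
Substituting one into the other gives q_T = 659/31 and q_D = 1114/31.

35.94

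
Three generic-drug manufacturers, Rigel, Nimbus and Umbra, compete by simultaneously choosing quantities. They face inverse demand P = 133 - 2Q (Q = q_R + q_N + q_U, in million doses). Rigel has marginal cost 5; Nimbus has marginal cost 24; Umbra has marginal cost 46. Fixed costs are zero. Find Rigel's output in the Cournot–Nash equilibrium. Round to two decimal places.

Rigel's profit: π_R = (133 - 2Q)q_R - (5q_R). Setting ∂π_R/∂q_R = 0: 128 - 4q_R - 2(q_N + q_U) = 0.
Nimbus's profit: π_N = (133 - 2Q)q_N - (24q_N). Setting ∂π_N/∂q_N = 0: 109 - 4q_N - 2(q_R + q_U) = 0.
Umbra's first-order condition: 87 - 4q_U - 2(q_R + q_N) = 0.
Adding the 3 first-order conditions: 324 − 8Q = 0, so Q = 81/2.
Back-substituting: q_R = (128 − 81)/2 = 47/2, q_N = (109 − 81)/2 = 14, q_U = (87 − 81)/2 = 3.

23.50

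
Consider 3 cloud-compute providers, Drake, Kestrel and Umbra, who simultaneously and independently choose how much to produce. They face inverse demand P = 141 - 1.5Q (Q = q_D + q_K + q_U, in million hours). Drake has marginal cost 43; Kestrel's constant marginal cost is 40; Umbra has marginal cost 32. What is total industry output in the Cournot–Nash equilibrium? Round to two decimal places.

51.33

Drake's profit: π_D = (141 - 1.5Q)q_D - (43q_D). Setting ∂π_D/∂q_D = 0: 98 - 3q_D - (3/2)(q_K + q_U) = 0.
Kestrel's profit: π_K = (141 - 1.5Q)q_K - (40q_K). Setting ∂π_K/∂q_K = 0: 101 - 3q_K - (3/2)(q_D + q_U) = 0.
Umbra's profit: π_U = (141 - 1.5Q)q_U - (32q_U). Setting ∂π_U/∂q_U = 0: 109 - 3q_U - (3/2)(q_D + q_K) = 0.
Adding the 3 first-order conditions: 308 − 6Q = 0, so Q = 154/3.
Back-substituting: q_D = (98 − 77)/(3/2) = 14, q_K = (101 − 77)/(3/2) = 16, q_U = (109 − 77)/(3/2) = 64/3.
Total output Q = 14 + 16 + 64/3 = 154/3.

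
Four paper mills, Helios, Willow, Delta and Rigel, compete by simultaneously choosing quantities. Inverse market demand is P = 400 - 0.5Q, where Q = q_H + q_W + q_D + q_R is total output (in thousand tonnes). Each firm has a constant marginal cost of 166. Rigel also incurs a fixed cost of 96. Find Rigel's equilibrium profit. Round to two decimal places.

4284.48

Each firm earns π_i = (400 - 0.5Q)q_i - 166q_i.
First-order condition (treating rivals' output as given): 234 - q_i - (1/2)·Σ_{j≠i} q_j = 0.
By symmetry each firm produces the same amount; substituting Σ_{j≠i} q_j = 3q_i yields q_i = 234/(5/2) = 468/5.
Price P = 400 - (1/2)·(1872/5) = 1064/5.
Rigel's profit: (1064/5 - 166)·(468/5) - 96 = 4284.4800.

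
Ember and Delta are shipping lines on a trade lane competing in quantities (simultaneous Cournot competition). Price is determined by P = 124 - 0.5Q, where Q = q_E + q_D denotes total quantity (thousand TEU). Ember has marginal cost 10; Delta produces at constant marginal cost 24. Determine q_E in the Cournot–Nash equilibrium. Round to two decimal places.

Ember's profit: π_E = (124 - 0.5Q)q_E - (10q_E). Setting ∂π_E/∂q_E = 0: 114 - q_E - (1/2)(q_D) = 0.
Delta's first-order condition: 100 - q_D - (1/2)(q_E) = 0.
Best responses: q_E = (114 - (1/2)q_D), q_D = (100 - (1/2)q_E).
Substituting one into the other gives q_E = 256/3 and q_D = 172/3.

85.33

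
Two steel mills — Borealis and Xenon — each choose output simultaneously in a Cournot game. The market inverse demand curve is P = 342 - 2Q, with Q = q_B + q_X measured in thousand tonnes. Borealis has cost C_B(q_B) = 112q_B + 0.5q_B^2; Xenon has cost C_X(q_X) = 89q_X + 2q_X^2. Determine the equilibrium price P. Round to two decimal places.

223.17

Borealis's profit: π_B = (342 - 2Q)q_B - (112q_B + (1/2)q_B²). Setting ∂π_B/∂q_B = 0: 230 - 5q_B - 2(q_X) = 0.
Xenon's profit: π_X = (342 - 2Q)q_X - (89q_X + 2q_X²). Setting ∂π_X/∂q_X = 0: 253 - 8q_X - 2(q_B) = 0.
So q_B = (230 - 2q_X)/5 and q_X = (253 - 2q_B)/8.
Solving the pair: q_B = 667/18, q_X = 805/36.
Total output Q = 713/12, so price P = 342 - 2·(713/12) = 1339/6.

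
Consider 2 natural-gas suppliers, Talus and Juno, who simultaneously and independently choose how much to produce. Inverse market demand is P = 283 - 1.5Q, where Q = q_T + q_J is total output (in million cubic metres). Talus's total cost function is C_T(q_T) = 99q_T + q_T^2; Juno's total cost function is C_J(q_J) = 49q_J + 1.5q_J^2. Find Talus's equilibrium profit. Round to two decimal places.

1840.79

Talus's profit: π_T = (283 - 1.5Q)q_T - (99q_T + q_T²). Setting ∂π_T/∂q_T = 0: 184 - 5q_T - (3/2)(q_J) = 0.
Juno's profit: π_J = (283 - 1.5Q)q_J - (49q_J + (3/2)q_J²). Setting ∂π_J/∂q_J = 0: 234 - 6q_J - (3/2)(q_T) = 0.
So q_T = (184 - (3/2)q_J)/5 and q_J = (234 - (3/2)q_T)/6.
Solving the pair: q_T = 1004/37, q_J = 1192/37.
Price P = 283 - (3/2)·59.3514 = 193.9730.
Talus's profit: 193.9730·(1004/37) - 99·(1004/37) - (1004/37)² = 1840.7889.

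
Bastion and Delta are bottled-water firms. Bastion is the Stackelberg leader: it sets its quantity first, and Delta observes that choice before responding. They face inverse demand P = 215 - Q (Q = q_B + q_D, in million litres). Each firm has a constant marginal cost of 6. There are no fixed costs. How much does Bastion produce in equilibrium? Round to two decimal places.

The follower Delta best-responds to any q_B: π_D = (215 - Q)q_D - 6q_D.
Setting the follower's marginal profit to zero, 209 - q_B - 2q_D = 0, i.e. q_D = (209 - q_B)/2.
Bastion substitutes q_D(q_B) into its own profit: π_B = q_B(215 - q_B - (209 - q_B)/2) - 6q_B = (221/2 - (1/2)q_B)q_B - 6q_B.
Maximising: ∂π_B/∂q_B = 209/2 - q_B = 0, giving q_B = 209/2.
Then q_D = (209 - 209/2)/2 = 209/4.

104.50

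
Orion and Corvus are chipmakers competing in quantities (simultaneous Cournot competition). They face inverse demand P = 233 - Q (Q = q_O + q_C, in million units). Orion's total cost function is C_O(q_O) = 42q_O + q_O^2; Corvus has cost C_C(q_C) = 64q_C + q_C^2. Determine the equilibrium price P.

161

Orion's profit: π_O = (233 - Q)q_O - (42q_O + q_O²). Setting ∂π_O/∂q_O = 0: 191 - 4q_O - (q_C) = 0.
Corvus's first-order condition: 169 - 4q_C - (q_O) = 0.
Rearranging gives the reaction functions q_O = (191 - q_C)/4 and q_C = (169 - q_O)/4.
Substituting one into the other gives q_O = 119/3 and q_C = 97/3.
Total output Q = 72, so price P = 233 - 72 = 161.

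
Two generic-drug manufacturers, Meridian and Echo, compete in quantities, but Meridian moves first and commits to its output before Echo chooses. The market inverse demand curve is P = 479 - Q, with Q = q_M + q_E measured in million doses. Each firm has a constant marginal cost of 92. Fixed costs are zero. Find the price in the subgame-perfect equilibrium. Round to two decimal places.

The follower Echo best-responds to any q_M: π_E = (479 - Q)q_E - 92q_E.
∂π_E/∂q_E = 387 - q_M - 2q_E = 0 gives the reaction function q_E = (387 - q_M)/2.
Meridian substitutes q_E(q_M) into its own profit: π_M = q_M(479 - q_M - (387 - q_M)/2) - 92q_M = (571/2 - (1/2)q_M)q_M - 92q_M.
The leader's first-order condition 387/2 - q_M = 0 yields q_M = 387/2.
Then q_E = (387 - 387/2)/2 = 387/4.
Total output Q = 1161/4, so price P = 479 - 1161/4 = 755/4.

188.75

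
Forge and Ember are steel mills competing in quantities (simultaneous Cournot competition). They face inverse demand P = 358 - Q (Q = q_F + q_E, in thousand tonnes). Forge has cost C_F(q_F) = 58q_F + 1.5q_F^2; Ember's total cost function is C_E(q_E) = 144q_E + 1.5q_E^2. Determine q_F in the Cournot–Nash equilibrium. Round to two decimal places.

Forge's profit: π_F = (358 - Q)q_F - (58q_F + (3/2)q_F²). Setting ∂π_F/∂q_F = 0: 300 - 5q_F - (q_E) = 0.
Ember's profit: π_E = (358 - Q)q_E - (144q_E + (3/2)q_E²). Setting ∂π_E/∂q_E = 0: 214 - 5q_E - (q_F) = 0.
Best responses: q_F = (300 - q_E)/5, q_E = (214 - q_F)/5.
Solving the pair: q_F = 643/12, q_E = 385/12.

53.58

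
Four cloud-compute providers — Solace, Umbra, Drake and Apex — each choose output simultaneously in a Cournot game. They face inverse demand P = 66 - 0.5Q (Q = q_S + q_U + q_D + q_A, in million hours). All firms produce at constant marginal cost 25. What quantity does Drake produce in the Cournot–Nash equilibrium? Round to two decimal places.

16.40

Each firm earns π_i = (66 - 0.5Q)q_i - 25q_i.
Setting ∂π_i/∂q_i = 0 with rivals' quantities fixed: 41 - q_i - (1/2)·Σ_{j≠i} q_j = 0.
By symmetry each firm produces the same amount; substituting Σ_{j≠i} q_j = 3q_i yields q_i = 41/(5/2) = 82/5.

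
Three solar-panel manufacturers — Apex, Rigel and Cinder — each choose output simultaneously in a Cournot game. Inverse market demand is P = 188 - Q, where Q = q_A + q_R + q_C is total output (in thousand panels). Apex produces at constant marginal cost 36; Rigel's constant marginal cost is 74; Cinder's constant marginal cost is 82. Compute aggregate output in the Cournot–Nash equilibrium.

Apex's profit: π_A = (188 - Q)q_A - (36q_A). Setting ∂π_A/∂q_A = 0: 152 - 2q_A - (q_R + q_C) = 0.
Rigel's profit: π_R = (188 - Q)q_R - (74q_R). Setting ∂π_R/∂q_R = 0: 114 - 2q_R - (q_A + q_C) = 0.
Cinder's profit: π_C = (188 - Q)q_C - (82q_C). Setting ∂π_C/∂q_C = 0: 106 - 2q_C - (q_A + q_R) = 0.
Adding the 3 first-order conditions: 372 − 4Q = 0, so Q = 93.
Back-substituting: q_A = (152 − 93) = 59, q_R = (114 − 93) = 21, q_C = (106 − 93) = 13.
Total output Q = 59 + 21 + 13 = 93.

93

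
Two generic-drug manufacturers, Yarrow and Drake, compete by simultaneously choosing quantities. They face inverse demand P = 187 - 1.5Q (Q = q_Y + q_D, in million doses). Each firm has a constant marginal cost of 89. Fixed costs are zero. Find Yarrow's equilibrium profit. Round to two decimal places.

Each firm earns π_i = (187 - 1.5Q)q_i - 89q_i.
Setting ∂π_i/∂q_i = 0 with rivals' quantities fixed: 98 - 3q_i - (3/2)q_j = 0.
By symmetry each firm produces the same amount; substituting q_j = q_i yields q_i = 98/(9/2) = 196/9.
Price P = 187 - (3/2)·(392/9) = 365/3.
Yarrow's profit: (365/3 - 89)·(196/9) = 711.4074.

711.41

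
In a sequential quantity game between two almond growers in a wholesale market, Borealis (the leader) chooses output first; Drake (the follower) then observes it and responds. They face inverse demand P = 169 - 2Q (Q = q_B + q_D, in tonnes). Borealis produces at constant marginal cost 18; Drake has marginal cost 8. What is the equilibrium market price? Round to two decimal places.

53.25

Solve by backward induction. Given q_B, the follower Drake maximises π_D = (169 - 2q_B - 2q_D)q_D - 8q_D.
Setting the follower's marginal profit to zero, 161 - 2q_B - 4q_D = 0, i.e. q_D = (161 - 2q_B)/4.
Borealis substitutes q_D(q_B) into its own profit: π_B = q_B(169 - 2q_B - (161 - 2q_B)/2) - 18q_B = (177/2 - q_B)q_B - 18q_B.
Leader FOC: 141/2 - 2q_B = 0, so q_B = 141/4.
Then q_D = (161 - 2·(141/4))/4 = 181/8.
Total output Q = 463/8, so price P = 169 - 2·(463/8) = 213/4.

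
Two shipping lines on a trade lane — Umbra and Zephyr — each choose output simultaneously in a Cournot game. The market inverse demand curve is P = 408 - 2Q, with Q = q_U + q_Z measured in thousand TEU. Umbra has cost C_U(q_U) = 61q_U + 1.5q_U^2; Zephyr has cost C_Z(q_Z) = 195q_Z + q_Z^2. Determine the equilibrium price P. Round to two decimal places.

Umbra's profit: π_U = (408 - 2Q)q_U - (61q_U + (3/2)q_U²). Setting ∂π_U/∂q_U = 0: 347 - 7q_U - 2(q_Z) = 0.
Zephyr's profit: π_Z = (408 - 2Q)q_Z - (195q_Z + q_Z²). Setting ∂π_Z/∂q_Z = 0: 213 - 6q_Z - 2(q_U) = 0.
Best responses: q_U = (347 - 2q_Z)/7, q_Z = (213 - 2q_U)/6.
Substituting one into the other gives q_U = 828/19 and q_Z = 797/38.
Total output Q = 64.5526, so price P = 408 - 2·64.5526 = 278.8947.

278.89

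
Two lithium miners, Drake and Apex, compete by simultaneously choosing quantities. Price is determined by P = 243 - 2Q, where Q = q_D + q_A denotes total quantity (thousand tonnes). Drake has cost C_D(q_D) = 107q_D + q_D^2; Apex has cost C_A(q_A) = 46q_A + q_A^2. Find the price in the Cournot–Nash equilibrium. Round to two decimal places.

Drake's profit: π_D = (243 - 2Q)q_D - (107q_D + q_D²). Setting ∂π_D/∂q_D = 0: 136 - 6q_D - 2(q_A) = 0.
Apex's first-order condition: 197 - 6q_A - 2(q_D) = 0.
Best responses: q_D = (136 - 2q_A)/6, q_A = (197 - 2q_D)/6.
Solving the pair: q_D = 211/16, q_A = 455/16.
Total output Q = 333/8, so price P = 243 - 2·(333/8) = 639/4.

159.75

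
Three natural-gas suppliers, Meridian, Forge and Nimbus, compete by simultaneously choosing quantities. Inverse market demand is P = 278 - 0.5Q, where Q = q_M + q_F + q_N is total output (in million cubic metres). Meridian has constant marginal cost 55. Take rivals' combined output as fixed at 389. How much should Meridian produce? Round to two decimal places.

With rivals' combined output fixed at 389, Meridian's profit is π_M = (278 - (1/2)·389 - (1/2)q_M)q_M - (55q_M) = (167/2 - (1/2)q_M)q_M - (55q_M).
∂π_M/∂q_M = 57/2 - q_M = 0, so q_M = 57/2.

28.50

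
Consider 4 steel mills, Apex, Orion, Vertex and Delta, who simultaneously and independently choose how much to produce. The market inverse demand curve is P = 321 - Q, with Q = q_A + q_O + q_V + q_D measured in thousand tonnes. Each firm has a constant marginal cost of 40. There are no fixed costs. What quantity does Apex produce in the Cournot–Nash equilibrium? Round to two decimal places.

Each firm earns π_i = (321 - Q)q_i - 40q_i.
First-order condition (treating rivals' output as given): 281 - 2q_i - Σ_{j≠i} q_j = 0.
With identical firms every q_j equals q_i, so Σ_{j≠i} q_j = 3q_i and 281 = 5q_i, giving q_i = 281/5.

56.20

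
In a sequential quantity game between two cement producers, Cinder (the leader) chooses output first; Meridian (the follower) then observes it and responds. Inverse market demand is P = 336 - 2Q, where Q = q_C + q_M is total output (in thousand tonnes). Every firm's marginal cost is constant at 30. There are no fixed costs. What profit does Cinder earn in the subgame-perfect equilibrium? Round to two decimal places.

5852.25

The follower Meridian best-responds to any q_C: π_M = (336 - 2Q)q_M - 30q_M.
Follower FOC: 306 - 2q_C - 4q_M = 0, so q_M(q_C) = (306 - 2q_C)/4.
The leader anticipates this reaction. Substituting into P = 336 - 2Q gives P = 183 - q_C, so π_C = (183 - q_C)q_C - 30q_C.
The leader's first-order condition 153 - 2q_C = 0 yields q_C = 153/2.
Then q_M = (306 - 2·(153/2))/4 = 153/4.
Price P = 336 - 2·(459/4) = 213/2.
Cinder's profit: (213/2 - 30)·(153/2) = 5852.2500.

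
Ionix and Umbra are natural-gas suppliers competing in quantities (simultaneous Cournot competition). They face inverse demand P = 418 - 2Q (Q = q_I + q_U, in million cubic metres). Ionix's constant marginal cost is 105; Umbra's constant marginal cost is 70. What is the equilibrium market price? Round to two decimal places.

197.67

Ionix's profit: π_I = (418 - 2Q)q_I - (105q_I). Setting ∂π_I/∂q_I = 0: 313 - 4q_I - 2(q_U) = 0.
Umbra's profit: π_U = (418 - 2Q)q_U - (70q_U). Setting ∂π_U/∂q_U = 0: 348 - 4q_U - 2(q_I) = 0.
So q_I = (313 - 2q_U)/4 and q_U = (348 - 2q_I)/4.
Solving the pair: q_I = 139/3, q_U = 383/6.
Total output Q = 661/6, so price P = 418 - 2·(661/6) = 593/3.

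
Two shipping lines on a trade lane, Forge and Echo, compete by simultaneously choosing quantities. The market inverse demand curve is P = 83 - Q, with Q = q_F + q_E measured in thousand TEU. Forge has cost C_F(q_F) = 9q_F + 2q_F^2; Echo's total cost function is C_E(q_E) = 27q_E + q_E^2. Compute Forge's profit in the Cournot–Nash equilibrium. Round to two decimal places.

326.65

Forge's profit: π_F = (83 - Q)q_F - (9q_F + 2q_F²). Setting ∂π_F/∂q_F = 0: 74 - 6q_F - (q_E) = 0.
Echo's first-order condition: 56 - 4q_E - (q_F) = 0.
So q_F = (74 - q_E)/6 and q_E = (56 - q_F)/4.
Substituting one into the other gives q_F = 240/23 and q_E = 262/23.
Price P = 83 - 502/23 = 1407/23.
Forge's profit: (1407/23)·(240/23) - 9·(240/23) - 2(240/23)² = 326.6541.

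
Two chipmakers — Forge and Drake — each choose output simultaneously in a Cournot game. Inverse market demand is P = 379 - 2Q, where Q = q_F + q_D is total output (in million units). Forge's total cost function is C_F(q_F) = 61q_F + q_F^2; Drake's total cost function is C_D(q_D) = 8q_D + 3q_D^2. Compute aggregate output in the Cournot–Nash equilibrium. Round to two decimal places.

71.93

Forge's profit: π_F = (379 - 2Q)q_F - (61q_F + q_F²). Setting ∂π_F/∂q_F = 0: 318 - 6q_F - 2(q_D) = 0.
Drake's profit: π_D = (379 - 2Q)q_D - (8q_D + 3q_D²). Setting ∂π_D/∂q_D = 0: 371 - 10q_D - 2(q_F) = 0.
So q_F = (318 - 2q_D)/6 and q_D = (371 - 2q_F)/10.
Solving the pair: q_F = 1219/28, q_D = 795/28.
Total output Q = 1219/28 + 795/28 = 1007/14.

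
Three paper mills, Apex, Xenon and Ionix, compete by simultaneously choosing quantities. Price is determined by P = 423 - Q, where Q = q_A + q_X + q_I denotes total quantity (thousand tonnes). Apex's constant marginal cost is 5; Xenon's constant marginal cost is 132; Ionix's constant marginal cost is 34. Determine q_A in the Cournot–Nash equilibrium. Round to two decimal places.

143.50

Apex's profit: π_A = (423 - Q)q_A - (5q_A). Setting ∂π_A/∂q_A = 0: 418 - 2q_A - (q_X + q_I) = 0.
Xenon's first-order condition: 291 - 2q_X - (q_A + q_I) = 0.
Ionix's profit: π_I = (423 - Q)q_I - (34q_I). Setting ∂π_I/∂q_I = 0: 389 - 2q_I - (q_A + q_X) = 0.
Adding the 3 conditions: 1098 − 2Q − 2Q = 0, i.e. Q = 549/2.
Back-substituting: q_A = (418 − 549/2) = 287/2, q_X = (291 − 549/2) = 33/2, q_I = (389 − 549/2) = 229/2.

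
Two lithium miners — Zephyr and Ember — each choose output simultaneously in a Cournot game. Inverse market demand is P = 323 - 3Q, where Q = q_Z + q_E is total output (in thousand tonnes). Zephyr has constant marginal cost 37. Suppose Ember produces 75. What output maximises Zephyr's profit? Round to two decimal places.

With the rival's output fixed at 75, Zephyr's profit is π_Z = (323 - 3·75 - 3q_Z)q_Z - (37q_Z) = (98 - 3q_Z)q_Z - (37q_Z).
∂π_Z/∂q_Z = 61 - 6q_Z = 0, so q_Z = 61/6.

10.17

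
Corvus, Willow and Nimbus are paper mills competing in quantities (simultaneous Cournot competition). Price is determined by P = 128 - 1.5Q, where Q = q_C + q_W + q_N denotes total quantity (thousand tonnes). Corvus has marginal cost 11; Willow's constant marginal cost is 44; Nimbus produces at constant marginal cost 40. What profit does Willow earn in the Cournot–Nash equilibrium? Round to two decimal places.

92.04

Corvus's profit: π_C = (128 - 1.5Q)q_C - (11q_C). Setting ∂π_C/∂q_C = 0: 117 - 3q_C - (3/2)(q_W + q_N) = 0.
Willow's first-order condition: 84 - 3q_W - (3/2)(q_C + q_N) = 0.
Nimbus's first-order condition: 88 - 3q_N - (3/2)(q_C + q_W) = 0.
Adding the 3 conditions: 289 − 3Q − 3Q = 0, i.e. Q = 289/6.
Back-substituting: q_C = (117 − 289/4)/(3/2) = 179/6, q_W = (84 − 289/4)/(3/2) = 47/6, q_N = (88 − 289/4)/(3/2) = 21/2.
Price P = 128 - (3/2)·(289/6) = 223/4.
Willow's profit: (223/4 - 44)·(47/6) = 92.0417.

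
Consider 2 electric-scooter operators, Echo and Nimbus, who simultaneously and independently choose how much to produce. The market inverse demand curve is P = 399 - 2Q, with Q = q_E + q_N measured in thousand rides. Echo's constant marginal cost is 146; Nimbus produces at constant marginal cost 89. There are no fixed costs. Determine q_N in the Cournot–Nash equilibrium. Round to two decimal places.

Echo's profit: π_E = (399 - 2Q)q_E - (146q_E). Setting ∂π_E/∂q_E = 0: 253 - 4q_E - 2(q_N) = 0.
Nimbus's profit: π_N = (399 - 2Q)q_N - (89q_N). Setting ∂π_N/∂q_N = 0: 310 - 4q_N - 2(q_E) = 0.
Best responses: q_E = (253 - 2q_N)/4, q_N = (310 - 2q_E)/4.
Solving the pair: q_E = 98/3, q_N = 367/6.

61.17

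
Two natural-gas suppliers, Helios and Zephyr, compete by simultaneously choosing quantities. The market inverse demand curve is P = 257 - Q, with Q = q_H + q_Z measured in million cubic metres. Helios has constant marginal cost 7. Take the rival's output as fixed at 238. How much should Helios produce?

With the rival's output fixed at 238, Helios's profit is π_H = (257 - 238 - q_H)q_H - (7q_H) = (19 - q_H)q_H - (7q_H).
∂π_H/∂q_H = 12 - 2q_H = 0, so q_H = 6.

6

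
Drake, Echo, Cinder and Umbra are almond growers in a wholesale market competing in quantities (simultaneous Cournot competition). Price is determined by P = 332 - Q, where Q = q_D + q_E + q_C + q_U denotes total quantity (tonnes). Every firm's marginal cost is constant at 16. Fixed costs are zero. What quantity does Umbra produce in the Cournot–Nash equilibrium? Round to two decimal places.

A representative firm's profit is π_i = q_i(332 - Q) - 16q_i.
First-order condition (treating rivals' output as given): 316 - 2q_i - Σ_{j≠i} q_j = 0.
By symmetry each firm produces the same amount; substituting Σ_{j≠i} q_j = 3q_i yields q_i = 316/5.

63.20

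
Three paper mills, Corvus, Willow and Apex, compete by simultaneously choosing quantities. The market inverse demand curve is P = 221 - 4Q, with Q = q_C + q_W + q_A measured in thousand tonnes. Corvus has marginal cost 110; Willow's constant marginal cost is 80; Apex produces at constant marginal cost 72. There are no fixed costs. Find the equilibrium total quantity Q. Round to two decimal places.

Corvus's profit: π_C = (221 - 4Q)q_C - (110q_C). Setting ∂π_C/∂q_C = 0: 111 - 8q_C - 4(q_W + q_A) = 0.
Willow's profit: π_W = (221 - 4Q)q_W - (80q_W). Setting ∂π_W/∂q_W = 0: 141 - 8q_W - 4(q_C + q_A) = 0.
Apex's profit: π_A = (221 - 4Q)q_A - (72q_A). Setting ∂π_A/∂q_A = 0: 149 - 8q_A - 4(q_C + q_W) = 0.
Summing all 3 equations gives 401 − 16Q = 0, hence Q = 401/16.
Back-substituting: q_C = (111 − 401/4)/4 = 43/16, q_W = (141 − 401/4)/4 = 163/16, q_A = (149 − 401/4)/4 = 195/16.
Total output Q = 43/16 + 163/16 + 195/16 = 401/16.

25.06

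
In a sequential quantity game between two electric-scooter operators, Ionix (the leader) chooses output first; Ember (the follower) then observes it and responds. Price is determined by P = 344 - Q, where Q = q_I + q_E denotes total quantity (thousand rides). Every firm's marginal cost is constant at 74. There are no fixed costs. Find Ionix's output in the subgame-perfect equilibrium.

Solve by backward induction. Given q_I, the follower Ember maximises π_E = (344 - q_I - q_E)q_E - 74q_E.
Setting the follower's marginal profit to zero, 270 - q_I - 2q_E = 0, i.e. q_E = (270 - q_I)/2.
Ionix substitutes q_E(q_I) into its own profit: π_I = q_I(344 - q_I - (270 - q_I)/2) - 74q_I = (209 - (1/2)q_I)q_I - 74q_I.
Maximising: ∂π_I/∂q_I = 135 - q_I = 0, giving q_I = 135.
Then q_E = (270 - 135)/2 = 135/2.

135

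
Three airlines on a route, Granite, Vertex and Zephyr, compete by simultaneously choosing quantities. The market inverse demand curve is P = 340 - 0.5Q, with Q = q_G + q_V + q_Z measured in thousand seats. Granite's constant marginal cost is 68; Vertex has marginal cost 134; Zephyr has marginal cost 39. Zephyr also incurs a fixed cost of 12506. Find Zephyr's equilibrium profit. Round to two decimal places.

Granite's profit: π_G = (340 - 0.5Q)q_G - (68q_G). Setting ∂π_G/∂q_G = 0: 272 - q_G - (1/2)(q_V + q_Z) = 0.
Vertex's first-order condition: 206 - q_V - (1/2)(q_G + q_Z) = 0.
Zephyr's first-order condition: 301 - q_Z - (1/2)(q_G + q_V) = 0.
Adding the 3 conditions: 779 − Q − Q = 0, i.e. Q = 779/2.
Back-substituting: q_G = (272 − 779/4)/(1/2) = 309/2, q_V = (206 − 779/4)/(1/2) = 45/2, q_Z = (301 − 779/4)/(1/2) = 425/2.
Price P = 340 - (1/2)·(779/2) = 581/4.
Zephyr's profit: (581/4 - 39)·(425/2) - 12506 = 10072.1250.

10072.13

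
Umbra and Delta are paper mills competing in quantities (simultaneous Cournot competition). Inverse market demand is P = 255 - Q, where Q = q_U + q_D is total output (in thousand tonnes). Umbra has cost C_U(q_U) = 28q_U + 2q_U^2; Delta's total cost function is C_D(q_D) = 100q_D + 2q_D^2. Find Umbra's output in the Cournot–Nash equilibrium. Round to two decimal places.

34.49

Umbra's profit: π_U = (255 - Q)q_U - (28q_U + 2q_U²). Setting ∂π_U/∂q_U = 0: 227 - 6q_U - (q_D) = 0.
Delta's first-order condition: 155 - 6q_D - (q_U) = 0.
So q_U = (227 - q_D)/6 and q_D = (155 - q_U)/6.
Solving the pair: q_U = 1207/35, q_D = 703/35.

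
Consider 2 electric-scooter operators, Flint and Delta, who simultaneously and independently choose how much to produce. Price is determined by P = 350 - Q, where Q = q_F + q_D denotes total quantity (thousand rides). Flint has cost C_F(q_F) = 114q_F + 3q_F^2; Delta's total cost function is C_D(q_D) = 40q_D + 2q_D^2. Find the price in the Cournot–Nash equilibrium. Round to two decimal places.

Flint's profit: π_F = (350 - Q)q_F - (114q_F + 3q_F²). Setting ∂π_F/∂q_F = 0: 236 - 8q_F - (q_D) = 0.
Delta's first-order condition: 310 - 6q_D - (q_F) = 0.
Best responses: q_F = (236 - q_D)/8, q_D = (310 - q_F)/6.
Substituting one into the other gives q_F = 1106/47 and q_D = 47.7447.
Total output Q = 71.2766, so price P = 350 - 71.2766 = 278.7234.

278.72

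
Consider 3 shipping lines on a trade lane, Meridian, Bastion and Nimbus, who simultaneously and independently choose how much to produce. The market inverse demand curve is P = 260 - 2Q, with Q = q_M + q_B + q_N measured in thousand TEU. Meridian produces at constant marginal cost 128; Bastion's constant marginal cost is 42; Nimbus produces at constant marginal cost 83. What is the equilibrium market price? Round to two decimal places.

128.25

Meridian's profit: π_M = (260 - 2Q)q_M - (128q_M). Setting ∂π_M/∂q_M = 0: 132 - 4q_M - 2(q_B + q_N) = 0.
Bastion's profit: π_B = (260 - 2Q)q_B - (42q_B). Setting ∂π_B/∂q_B = 0: 218 - 4q_B - 2(q_M + q_N) = 0.
Nimbus's profit: π_N = (260 - 2Q)q_N - (83q_N). Setting ∂π_N/∂q_N = 0: 177 - 4q_N - 2(q_M + q_B) = 0.
Adding the 3 conditions: 527 − 4Q − 4Q = 0, i.e. Q = 527/8.
Back-substituting: q_M = (132 − 527/4)/2 = 1/8, q_B = (218 − 527/4)/2 = 345/8, q_N = (177 − 527/4)/2 = 181/8.
Total output Q = 527/8, so price P = 260 - 2·(527/8) = 513/4.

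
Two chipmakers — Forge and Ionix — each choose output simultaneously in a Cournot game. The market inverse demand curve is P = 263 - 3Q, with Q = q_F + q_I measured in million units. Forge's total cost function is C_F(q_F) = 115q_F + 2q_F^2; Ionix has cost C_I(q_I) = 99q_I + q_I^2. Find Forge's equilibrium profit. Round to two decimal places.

Forge's profit: π_F = (263 - 3Q)q_F - (115q_F + 2q_F²). Setting ∂π_F/∂q_F = 0: 148 - 10q_F - 3(q_I) = 0.
Ionix's profit: π_I = (263 - 3Q)q_I - (99q_I + q_I²). Setting ∂π_I/∂q_I = 0: 164 - 8q_I - 3(q_F) = 0.
Best responses: q_F = (148 - 3q_I)/10, q_I = (164 - 3q_F)/8.
Solving the pair: q_F = 692/71, q_I = 1196/71.
Price P = 263 - 3·(1888/71) = 183.2254.
Forge's profit: 183.2254·(692/71) - 115·(692/71) - 2(692/71)² = 474.9693.

474.97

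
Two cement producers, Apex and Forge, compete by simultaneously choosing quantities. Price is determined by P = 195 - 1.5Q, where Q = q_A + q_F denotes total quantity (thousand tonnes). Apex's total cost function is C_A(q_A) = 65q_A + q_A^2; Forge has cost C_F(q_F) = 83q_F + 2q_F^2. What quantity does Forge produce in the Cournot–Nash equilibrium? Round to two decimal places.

Apex's profit: π_A = (195 - 1.5Q)q_A - (65q_A + q_A²). Setting ∂π_A/∂q_A = 0: 130 - 5q_A - (3/2)(q_F) = 0.
Forge's first-order condition: 112 - 7q_F - (3/2)(q_A) = 0.
Rearranging gives the reaction functions q_A = (130 - (3/2)q_F)/5 and q_F = (112 - (3/2)q_A)/7.
Solving the pair: q_A = 22.6565, q_F = 1460/131.

11.15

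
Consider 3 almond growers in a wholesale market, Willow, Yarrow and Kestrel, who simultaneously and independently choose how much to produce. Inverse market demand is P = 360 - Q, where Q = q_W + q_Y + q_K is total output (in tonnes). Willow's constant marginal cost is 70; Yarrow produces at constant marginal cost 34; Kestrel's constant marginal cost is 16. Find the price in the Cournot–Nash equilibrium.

120

Willow's profit: π_W = (360 - Q)q_W - (70q_W). Setting ∂π_W/∂q_W = 0: 290 - 2q_W - (q_Y + q_K) = 0.
Yarrow's profit: π_Y = (360 - Q)q_Y - (34q_Y). Setting ∂π_Y/∂q_Y = 0: 326 - 2q_Y - (q_W + q_K) = 0.
Kestrel's first-order condition: 344 - 2q_K - (q_W + q_Y) = 0.
Adding the 3 conditions: 960 − 2Q − 2Q = 0, i.e. Q = 240.
Back-substituting: q_W = (290 − 240) = 50, q_Y = (326 − 240) = 86, q_K = (344 − 240) = 104.
Total output Q = 240, so price P = 360 - 240 = 120.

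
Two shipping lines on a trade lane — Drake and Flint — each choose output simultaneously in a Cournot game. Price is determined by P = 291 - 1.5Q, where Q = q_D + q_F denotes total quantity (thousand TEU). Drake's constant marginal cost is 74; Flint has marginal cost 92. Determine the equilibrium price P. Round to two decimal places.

152.33

Drake's profit: π_D = (291 - 1.5Q)q_D - (74q_D). Setting ∂π_D/∂q_D = 0: 217 - 3q_D - (3/2)(q_F) = 0.
Flint's profit: π_F = (291 - 1.5Q)q_F - (92q_F). Setting ∂π_F/∂q_F = 0: 199 - 3q_F - (3/2)(q_D) = 0.
Rearranging gives the reaction functions q_D = (217 - (3/2)q_F)/3 and q_F = (199 - (3/2)q_D)/3.
Solving the pair: q_D = 470/9, q_F = 362/9.
Total output Q = 832/9, so price P = 291 - (3/2)·(832/9) = 457/3.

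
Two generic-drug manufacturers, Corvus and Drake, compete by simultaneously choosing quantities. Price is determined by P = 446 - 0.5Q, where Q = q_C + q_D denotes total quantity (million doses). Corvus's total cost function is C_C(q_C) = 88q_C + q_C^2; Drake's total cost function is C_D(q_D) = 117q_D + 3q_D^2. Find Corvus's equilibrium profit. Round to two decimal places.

19100.44

Corvus's profit: π_C = (446 - 0.5Q)q_C - (88q_C + q_C²). Setting ∂π_C/∂q_C = 0: 358 - 3q_C - (1/2)(q_D) = 0.
Drake's first-order condition: 329 - 7q_D - (1/2)(q_C) = 0.
Best responses: q_C = (358 - (1/2)q_D)/3, q_D = (329 - (1/2)q_C)/7.
Substituting one into the other gives q_C = 112.8434 and q_D = 38.9398.
Price P = 446 - (1/2)·151.7831 = 370.1084.
Corvus's profit: 370.1084·112.8434 - 88·112.8434 - 112.8434² = 19100.4404.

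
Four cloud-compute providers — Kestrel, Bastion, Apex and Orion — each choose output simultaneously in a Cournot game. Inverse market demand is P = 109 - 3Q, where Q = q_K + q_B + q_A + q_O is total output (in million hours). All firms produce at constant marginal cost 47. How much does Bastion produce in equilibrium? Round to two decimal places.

Each firm earns π_i = (109 - 3Q)q_i - 47q_i.
Setting ∂π_i/∂q_i = 0 with rivals' quantities fixed: 62 - 6q_i - 3·Σ_{j≠i} q_j = 0.
By symmetry each firm produces the same amount; substituting Σ_{j≠i} q_j = 3q_i yields q_i = 62/15.

4.13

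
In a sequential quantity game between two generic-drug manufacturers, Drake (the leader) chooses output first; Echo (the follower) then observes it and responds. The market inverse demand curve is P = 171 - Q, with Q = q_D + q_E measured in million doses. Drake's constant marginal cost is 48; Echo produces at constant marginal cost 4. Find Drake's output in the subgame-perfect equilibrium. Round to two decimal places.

The follower Echo best-responds to any q_D: π_E = (171 - Q)q_E - 4q_E.
Follower FOC: 167 - q_D - 2q_E = 0, so q_E(q_D) = (167 - q_D)/2.
Drake substitutes q_E(q_D) into its own profit: π_D = q_D(171 - q_D - (167 - q_D)/2) - 48q_D = (175/2 - (1/2)q_D)q_D - 48q_D.
Leader FOC: 79/2 - q_D = 0, so q_D = 79/2.
Then q_E = (167 - 79/2)/2 = 255/4.

39.50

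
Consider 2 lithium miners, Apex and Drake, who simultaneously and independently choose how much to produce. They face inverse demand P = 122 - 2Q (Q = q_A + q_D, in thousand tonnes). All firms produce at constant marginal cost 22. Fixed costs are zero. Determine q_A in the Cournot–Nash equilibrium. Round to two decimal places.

16.67

A representative firm's profit is π_i = q_i(122 - 2Q) - 22q_i.
First-order condition (treating rivals' output as given): 100 - 4q_i - 2q_j = 0.
By symmetry each firm produces the same amount; substituting q_j = q_i yields q_i = 100/6 = 50/3.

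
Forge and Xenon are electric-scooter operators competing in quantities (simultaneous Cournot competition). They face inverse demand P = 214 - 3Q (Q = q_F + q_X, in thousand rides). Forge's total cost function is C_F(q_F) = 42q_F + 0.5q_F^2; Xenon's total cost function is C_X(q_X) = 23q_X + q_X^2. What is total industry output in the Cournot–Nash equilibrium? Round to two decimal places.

Forge's profit: π_F = (214 - 3Q)q_F - (42q_F + (1/2)q_F²). Setting ∂π_F/∂q_F = 0: 172 - 7q_F - 3(q_X) = 0.
Xenon's first-order condition: 191 - 8q_X - 3(q_F) = 0.
So q_F = (172 - 3q_X)/7 and q_X = (191 - 3q_F)/8.
Solving the pair: q_F = 803/47, q_X = 821/47.
Total output Q = 803/47 + 821/47 = 1624/47.

34.55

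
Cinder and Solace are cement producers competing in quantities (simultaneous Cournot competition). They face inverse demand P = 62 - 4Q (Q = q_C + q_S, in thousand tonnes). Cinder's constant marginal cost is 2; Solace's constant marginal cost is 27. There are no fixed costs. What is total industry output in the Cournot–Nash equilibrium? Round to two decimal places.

7.92

Cinder's profit: π_C = (62 - 4Q)q_C - (2q_C). Setting ∂π_C/∂q_C = 0: 60 - 8q_C - 4(q_S) = 0.
Solace's first-order condition: 35 - 8q_S - 4(q_C) = 0.
So q_C = (60 - 4q_S)/8 and q_S = (35 - 4q_C)/8.
Solving the pair: q_C = 85/12, q_S = 5/6.
Total output Q = 85/12 + 5/6 = 95/12.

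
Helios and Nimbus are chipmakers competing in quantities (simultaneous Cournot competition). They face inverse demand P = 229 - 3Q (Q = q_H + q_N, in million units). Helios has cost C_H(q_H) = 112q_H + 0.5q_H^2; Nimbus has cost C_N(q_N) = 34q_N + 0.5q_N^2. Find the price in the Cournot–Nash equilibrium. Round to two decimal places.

Helios's profit: π_H = (229 - 3Q)q_H - (112q_H + (1/2)q_H²). Setting ∂π_H/∂q_H = 0: 117 - 7q_H - 3(q_N) = 0.
Nimbus's profit: π_N = (229 - 3Q)q_N - (34q_N + (1/2)q_N²). Setting ∂π_N/∂q_N = 0: 195 - 7q_N - 3(q_H) = 0.
Rearranging gives the reaction functions q_H = (117 - 3q_N)/7 and q_N = (195 - 3q_H)/7.
Solving the pair: q_H = 117/20, q_N = 507/20.
Total output Q = 156/5, so price P = 229 - 3·(156/5) = 677/5.

135.40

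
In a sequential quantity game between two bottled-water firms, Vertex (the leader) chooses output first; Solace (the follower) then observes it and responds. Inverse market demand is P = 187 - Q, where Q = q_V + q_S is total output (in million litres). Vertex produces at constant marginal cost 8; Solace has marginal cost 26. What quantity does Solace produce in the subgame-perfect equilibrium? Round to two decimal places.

The follower Solace best-responds to any q_V: π_S = (187 - Q)q_S - 26q_S.
Follower FOC: 161 - q_V - 2q_S = 0, so q_S(q_V) = (161 - q_V)/2.
Vertex substitutes q_S(q_V) into its own profit: π_V = q_V(187 - q_V - (161 - q_V)/2) - 8q_V = (213/2 - (1/2)q_V)q_V - 8q_V.
The leader's first-order condition 197/2 - q_V = 0 yields q_V = 197/2.
Then q_S = (161 - 197/2)/2 = 125/4.

31.25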